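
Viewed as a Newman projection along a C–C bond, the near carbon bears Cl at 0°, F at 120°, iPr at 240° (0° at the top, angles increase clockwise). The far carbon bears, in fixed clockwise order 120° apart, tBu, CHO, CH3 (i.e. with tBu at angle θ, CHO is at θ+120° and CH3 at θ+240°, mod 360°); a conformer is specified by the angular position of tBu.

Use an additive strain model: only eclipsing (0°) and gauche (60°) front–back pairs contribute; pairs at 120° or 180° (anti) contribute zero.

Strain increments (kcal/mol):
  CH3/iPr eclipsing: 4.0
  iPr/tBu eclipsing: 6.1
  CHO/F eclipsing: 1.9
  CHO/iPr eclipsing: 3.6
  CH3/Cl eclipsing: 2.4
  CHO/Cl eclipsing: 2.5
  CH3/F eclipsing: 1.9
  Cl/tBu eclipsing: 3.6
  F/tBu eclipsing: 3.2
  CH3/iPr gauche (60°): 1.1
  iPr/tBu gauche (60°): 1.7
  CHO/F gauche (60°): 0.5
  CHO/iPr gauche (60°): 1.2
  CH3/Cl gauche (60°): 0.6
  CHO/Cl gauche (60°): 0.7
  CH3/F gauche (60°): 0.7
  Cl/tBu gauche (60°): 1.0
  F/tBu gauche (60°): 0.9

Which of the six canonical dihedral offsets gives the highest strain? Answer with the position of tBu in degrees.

tBu at 0° is eclipsed. Cl at 0° is eclipsed with tBu at 0° (3.6); F at 120° is eclipsed with CHO at 120° (1.9); iPr at 240° is eclipsed with CH3 at 240° (4.0). Total 9.5 kcal/mol.
tBu at 60° is staggered. Cl at 0° is gauche with tBu at 60° (1.0); Cl at 0° is gauche with CH3 at 300° (0.6); F at 120° is gauche with tBu at 60° (0.9); F at 120° is gauche with CHO at 180° (0.5); iPr at 240° is gauche with CHO at 180° (1.2); iPr at 240° is gauche with CH3 at 300° (1.1). Total 5.3 kcal/mol.
tBu at 120° is eclipsed. Cl at 0° is eclipsed with CH3 at 0° (2.4); F at 120° is eclipsed with tBu at 120° (3.2); iPr at 240° is eclipsed with CHO at 240° (3.6). Total 9.2 kcal/mol.
tBu at 180° is staggered. Cl at 0° is gauche with CHO at 300° (0.7); Cl at 0° is gauche with CH3 at 60° (0.6); F at 120° is gauche with tBu at 180° (0.9); F at 120° is gauche with CH3 at 60° (0.7); iPr at 240° is gauche with tBu at 180° (1.7); iPr at 240° is gauche with CHO at 300° (1.2). Total 5.8 kcal/mol.
tBu at 240° is eclipsed. Cl at 0° is eclipsed with CHO at 0° (2.5); F at 120° is eclipsed with CH3 at 120° (1.9); iPr at 240° is eclipsed with tBu at 240° (6.1). Total 10.5 kcal/mol.
tBu at 300° is staggered. Cl at 0° is gauche with tBu at 300° (1.0); Cl at 0° is gauche with CHO at 60° (0.7); F at 120° is gauche with CHO at 60° (0.5); F at 120° is gauche with CH3 at 180° (0.7); iPr at 240° is gauche with tBu at 300° (1.7); iPr at 240° is gauche with CH3 at 180° (1.1). Total 5.7 kcal/mol.
The maximum (10.5 kcal/mol) occurs with tBu at 240°.

240°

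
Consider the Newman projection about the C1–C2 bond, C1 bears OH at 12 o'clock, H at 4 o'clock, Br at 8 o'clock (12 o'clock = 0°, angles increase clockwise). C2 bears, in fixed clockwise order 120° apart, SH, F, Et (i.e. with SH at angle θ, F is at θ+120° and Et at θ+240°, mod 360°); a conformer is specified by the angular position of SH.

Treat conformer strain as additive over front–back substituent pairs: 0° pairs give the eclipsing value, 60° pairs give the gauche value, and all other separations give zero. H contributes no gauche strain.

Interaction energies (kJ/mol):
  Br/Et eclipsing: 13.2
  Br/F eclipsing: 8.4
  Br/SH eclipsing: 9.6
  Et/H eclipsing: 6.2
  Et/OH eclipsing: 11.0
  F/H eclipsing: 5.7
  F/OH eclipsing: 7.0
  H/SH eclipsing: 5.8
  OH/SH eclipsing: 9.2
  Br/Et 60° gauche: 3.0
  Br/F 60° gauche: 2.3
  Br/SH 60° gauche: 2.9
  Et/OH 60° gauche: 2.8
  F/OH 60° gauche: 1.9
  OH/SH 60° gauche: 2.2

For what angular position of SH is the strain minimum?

180°

SH at 0° (eclipsed): OH(0°)/SH(0°) eclipsed 9.2; H(120°)/F(120°) eclipsed 5.7; Br(240°)/Et(240°) eclipsed 13.2 → 28.1 kJ/mol.
SH at 60° (staggered): OH(0°)/SH(60°) gauche 2.2; OH(0°)/Et(300°) gauche 2.8; Br(240°)/F(180°) gauche 2.3; Br(240°)/Et(300°) gauche 3.0 → 10.3 kJ/mol.
SH at 120° (eclipsed): OH(0°)/Et(0°) eclipsed 11.0; H(120°)/SH(120°) eclipsed 5.8; Br(240°)/F(240°) eclipsed 8.4 → 25.2 kJ/mol.
SH at 180° (staggered): OH(0°)/F(300°) gauche 1.9; OH(0°)/Et(60°) gauche 2.8; Br(240°)/SH(180°) gauche 2.9; Br(240°)/F(300°) gauche 2.3 → 9.9 kJ/mol.
SH at 240° (eclipsed): OH(0°)/F(0°) eclipsed 7.0; H(120°)/Et(120°) eclipsed 6.2; Br(240°)/SH(240°) eclipsed 9.6 → 22.8 kJ/mol.
SH at 300° (staggered): OH(0°)/SH(300°) gauche 2.2; OH(0°)/F(60°) gauche 1.9; Br(240°)/SH(300°) gauche 2.9; Br(240°)/Et(180°) gauche 3.0 → 10.0 kJ/mol.
The minimum (9.9 kJ/mol) occurs with SH at 180°.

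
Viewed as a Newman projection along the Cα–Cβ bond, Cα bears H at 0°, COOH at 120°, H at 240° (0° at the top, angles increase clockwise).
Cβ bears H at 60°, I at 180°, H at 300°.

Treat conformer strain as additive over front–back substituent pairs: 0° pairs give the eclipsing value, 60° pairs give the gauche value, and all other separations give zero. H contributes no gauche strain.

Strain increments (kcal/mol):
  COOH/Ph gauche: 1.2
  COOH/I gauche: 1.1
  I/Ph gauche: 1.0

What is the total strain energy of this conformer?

1.1 kcal/mol

This conformer is staggered. COOH at 120° is gauche with I at 180° (1.1). Total 1.1 kcal/mol.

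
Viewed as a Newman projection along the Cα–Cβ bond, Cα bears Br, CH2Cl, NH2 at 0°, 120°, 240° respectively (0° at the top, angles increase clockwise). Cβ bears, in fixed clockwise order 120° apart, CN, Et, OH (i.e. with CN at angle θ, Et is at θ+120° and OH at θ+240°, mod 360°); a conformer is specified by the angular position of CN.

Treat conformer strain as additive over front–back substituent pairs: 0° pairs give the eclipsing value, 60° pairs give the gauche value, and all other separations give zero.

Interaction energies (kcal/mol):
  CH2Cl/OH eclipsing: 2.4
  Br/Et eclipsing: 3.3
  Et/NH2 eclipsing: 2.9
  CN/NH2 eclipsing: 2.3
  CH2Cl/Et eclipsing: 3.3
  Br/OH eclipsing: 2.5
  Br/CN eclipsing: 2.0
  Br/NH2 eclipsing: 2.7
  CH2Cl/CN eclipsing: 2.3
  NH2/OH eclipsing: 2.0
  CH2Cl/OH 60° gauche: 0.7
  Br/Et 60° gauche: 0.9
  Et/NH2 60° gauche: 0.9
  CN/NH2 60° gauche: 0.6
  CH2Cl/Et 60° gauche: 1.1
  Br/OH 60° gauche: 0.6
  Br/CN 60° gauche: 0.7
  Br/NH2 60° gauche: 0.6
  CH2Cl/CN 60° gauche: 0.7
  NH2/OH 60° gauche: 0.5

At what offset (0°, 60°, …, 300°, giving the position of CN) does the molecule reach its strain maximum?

240°

CN at 0° is eclipsed. Br at 0° is eclipsed with CN at 0° (2.0); CH2Cl at 120° is eclipsed with Et at 120° (3.3); NH2 at 240° is eclipsed with OH at 240° (2.0). Total 7.3 kcal/mol.
CN at 60° is staggered. Br at 0° is gauche with CN at 60° (0.7); Br at 0° is gauche with OH at 300° (0.6); CH2Cl at 120° is gauche with CN at 60° (0.7); CH2Cl at 120° is gauche with Et at 180° (1.1); NH2 at 240° is gauche with Et at 180° (0.9); NH2 at 240° is gauche with OH at 300° (0.5). Total 4.5 kcal/mol.
CN at 120° is eclipsed. Br at 0° is eclipsed with OH at 0° (2.5); CH2Cl at 120° is eclipsed with CN at 120° (2.3); NH2 at 240° is eclipsed with Et at 240° (2.9). Total 7.7 kcal/mol.
CN at 180° is staggered. Br at 0° is gauche with Et at 300° (0.9); Br at 0° is gauche with OH at 60° (0.6); CH2Cl at 120° is gauche with CN at 180° (0.7); CH2Cl at 120° is gauche with OH at 60° (0.7); NH2 at 240° is gauche with CN at 180° (0.6); NH2 at 240° is gauche with Et at 300° (0.9). Total 4.4 kcal/mol.
CN at 240° is eclipsed. Br at 0° is eclipsed with Et at 0° (3.3); CH2Cl at 120° is eclipsed with OH at 120° (2.4); NH2 at 240° is eclipsed with CN at 240° (2.3). Total 8.0 kcal/mol.
CN at 300° is staggered. Br at 0° is gauche with CN at 300° (0.7); Br at 0° is gauche with Et at 60° (0.9); CH2Cl at 120° is gauche with Et at 60° (1.1); CH2Cl at 120° is gauche with OH at 180° (0.7); NH2 at 240° is gauche with CN at 300° (0.6); NH2 at 240° is gauche with OH at 180° (0.5). Total 4.5 kcal/mol.
The maximum (8.0 kcal/mol) occurs with CN at 240°.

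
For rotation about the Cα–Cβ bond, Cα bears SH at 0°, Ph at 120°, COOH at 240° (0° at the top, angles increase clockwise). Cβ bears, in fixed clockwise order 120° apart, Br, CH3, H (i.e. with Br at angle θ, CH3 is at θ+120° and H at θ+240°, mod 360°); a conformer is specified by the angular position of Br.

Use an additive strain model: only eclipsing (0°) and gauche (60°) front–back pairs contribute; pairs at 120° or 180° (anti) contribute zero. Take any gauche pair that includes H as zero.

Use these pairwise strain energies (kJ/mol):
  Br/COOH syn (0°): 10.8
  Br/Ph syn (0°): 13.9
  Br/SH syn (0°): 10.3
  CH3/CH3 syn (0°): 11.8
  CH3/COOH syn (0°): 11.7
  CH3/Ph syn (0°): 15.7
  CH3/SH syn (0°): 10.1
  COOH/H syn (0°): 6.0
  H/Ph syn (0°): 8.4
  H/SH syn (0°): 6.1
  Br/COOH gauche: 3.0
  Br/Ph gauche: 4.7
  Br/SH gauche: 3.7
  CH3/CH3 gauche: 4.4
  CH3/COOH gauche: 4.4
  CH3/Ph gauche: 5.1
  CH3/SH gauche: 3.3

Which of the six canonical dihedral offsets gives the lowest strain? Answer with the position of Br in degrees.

300°

Br at 0° is eclipsed. SH at 0° is eclipsed with Br at 0° (10.3); Ph at 120° is eclipsed with CH3 at 120° (15.7); COOH at 240° is eclipsed with H at 240° (6.0). Total 32.0 kJ/mol.
Br at 60° is staggered. SH at 0° is gauche with Br at 60° (3.7); Ph at 120° is gauche with Br at 60° (4.7); Ph at 120° is gauche with CH3 at 180° (5.1); COOH at 240° is gauche with CH3 at 180° (4.4). Total 17.9 kJ/mol.
Br at 120° is eclipsed. SH at 0° is eclipsed with H at 0° (6.1); Ph at 120° is eclipsed with Br at 120° (13.9); COOH at 240° is eclipsed with CH3 at 240° (11.7). Total 31.7 kJ/mol.
Br at 180° is staggered. SH at 0° is gauche with CH3 at 300° (3.3); Ph at 120° is gauche with Br at 180° (4.7); COOH at 240° is gauche with Br at 180° (3.0); COOH at 240° is gauche with CH3 at 300° (4.4). Total 15.4 kJ/mol.
Br at 240° is eclipsed. SH at 0° is eclipsed with CH3 at 0° (10.1); Ph at 120° is eclipsed with H at 120° (8.4); COOH at 240° is eclipsed with Br at 240° (10.8). Total 29.3 kJ/mol.
Br at 300° is staggered. SH at 0° is gauche with Br at 300° (3.7); SH at 0° is gauche with CH3 at 60° (3.3); Ph at 120° is gauche with CH3 at 60° (5.1); COOH at 240° is gauche with Br at 300° (3.0). Total 15.1 kJ/mol.
The minimum (15.1 kJ/mol) occurs with Br at 300°.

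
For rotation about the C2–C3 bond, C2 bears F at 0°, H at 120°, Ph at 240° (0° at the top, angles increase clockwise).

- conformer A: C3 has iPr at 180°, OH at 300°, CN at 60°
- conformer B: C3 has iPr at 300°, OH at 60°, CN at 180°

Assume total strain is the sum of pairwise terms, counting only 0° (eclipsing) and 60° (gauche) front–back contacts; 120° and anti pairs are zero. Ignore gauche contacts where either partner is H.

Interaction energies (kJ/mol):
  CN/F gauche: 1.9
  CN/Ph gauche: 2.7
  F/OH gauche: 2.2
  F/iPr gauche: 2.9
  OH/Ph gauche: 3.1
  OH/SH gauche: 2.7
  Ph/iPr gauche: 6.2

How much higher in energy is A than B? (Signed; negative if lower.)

A (staggered): F–OH gauche, F–CN gauche, Ph–iPr gauche, Ph–OH gauche; 2.2 + 1.9 + 6.2 + 3.1 = 13.4 kJ/mol.
B (staggered): F–iPr gauche, F–OH gauche, Ph–iPr gauche, Ph–CN gauche; 2.9 + 2.2 + 6.2 + 2.7 = 14.0 kJ/mol.
E(A) − E(B) = 13.4 − 14.0 = -0.6 kJ/mol.

-0.6 kJ/mol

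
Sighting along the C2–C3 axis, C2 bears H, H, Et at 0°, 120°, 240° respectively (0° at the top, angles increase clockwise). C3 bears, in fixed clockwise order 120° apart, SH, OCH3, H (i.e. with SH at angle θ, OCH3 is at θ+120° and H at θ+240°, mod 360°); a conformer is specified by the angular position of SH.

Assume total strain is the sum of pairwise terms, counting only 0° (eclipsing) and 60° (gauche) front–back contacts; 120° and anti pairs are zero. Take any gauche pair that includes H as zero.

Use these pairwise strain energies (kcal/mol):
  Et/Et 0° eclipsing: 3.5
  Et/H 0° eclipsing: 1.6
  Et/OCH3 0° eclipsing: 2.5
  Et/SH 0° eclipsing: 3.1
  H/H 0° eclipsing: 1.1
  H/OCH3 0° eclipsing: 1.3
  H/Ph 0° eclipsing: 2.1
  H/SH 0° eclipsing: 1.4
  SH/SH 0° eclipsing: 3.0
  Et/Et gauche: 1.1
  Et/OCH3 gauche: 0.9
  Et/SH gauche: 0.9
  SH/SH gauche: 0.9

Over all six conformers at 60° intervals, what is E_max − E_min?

4.6 kcal/mol

SH at 0° is eclipsed. H at 0° is eclipsed with SH at 0° (1.4); H at 120° is eclipsed with OCH3 at 120° (1.3); Et at 240° is eclipsed with H at 240° (1.6). Total 4.3 kcal/mol.
SH at 60° is staggered. Et at 240° is gauche with OCH3 at 180° (0.9). Total 0.9 kcal/mol.
SH at 120° is eclipsed. H at 0° is eclipsed with H at 0° (1.1); H at 120° is eclipsed with SH at 120° (1.4); Et at 240° is eclipsed with OCH3 at 240° (2.5). Total 5.0 kcal/mol.
SH at 180° is staggered. Et at 240° is gauche with SH at 180° (0.9); Et at 240° is gauche with OCH3 at 300° (0.9). Total 1.8 kcal/mol.
SH at 240° is eclipsed. H at 0° is eclipsed with OCH3 at 0° (1.3); H at 120° is eclipsed with H at 120° (1.1); Et at 240° is eclipsed with SH at 240° (3.1). Total 5.5 kcal/mol.
SH at 300° is staggered. Et at 240° is gauche with SH at 300° (0.9). Total 0.9 kcal/mol.
Max at 240° (5.5 kcal/mol), min at 60° (0.9 kcal/mol); barrier = 4.6 kcal/mol.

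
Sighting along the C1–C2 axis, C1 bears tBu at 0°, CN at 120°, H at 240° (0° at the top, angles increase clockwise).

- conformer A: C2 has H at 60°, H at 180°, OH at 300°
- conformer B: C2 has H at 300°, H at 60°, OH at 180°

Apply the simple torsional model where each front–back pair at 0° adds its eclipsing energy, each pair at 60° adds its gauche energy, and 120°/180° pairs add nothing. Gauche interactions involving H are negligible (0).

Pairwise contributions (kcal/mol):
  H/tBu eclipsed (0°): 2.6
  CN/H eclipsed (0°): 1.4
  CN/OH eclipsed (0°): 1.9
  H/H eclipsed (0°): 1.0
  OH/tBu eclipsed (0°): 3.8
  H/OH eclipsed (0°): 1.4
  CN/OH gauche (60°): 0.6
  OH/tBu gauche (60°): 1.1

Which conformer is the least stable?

A (staggered): tBu(0°)/OH(300°) gauche 1.1 → 1.1 kcal/mol.
B (staggered): CN(120°)/OH(180°) gauche 0.6 → 0.6 kcal/mol.
A has the highest total (1.1 kcal/mol).

A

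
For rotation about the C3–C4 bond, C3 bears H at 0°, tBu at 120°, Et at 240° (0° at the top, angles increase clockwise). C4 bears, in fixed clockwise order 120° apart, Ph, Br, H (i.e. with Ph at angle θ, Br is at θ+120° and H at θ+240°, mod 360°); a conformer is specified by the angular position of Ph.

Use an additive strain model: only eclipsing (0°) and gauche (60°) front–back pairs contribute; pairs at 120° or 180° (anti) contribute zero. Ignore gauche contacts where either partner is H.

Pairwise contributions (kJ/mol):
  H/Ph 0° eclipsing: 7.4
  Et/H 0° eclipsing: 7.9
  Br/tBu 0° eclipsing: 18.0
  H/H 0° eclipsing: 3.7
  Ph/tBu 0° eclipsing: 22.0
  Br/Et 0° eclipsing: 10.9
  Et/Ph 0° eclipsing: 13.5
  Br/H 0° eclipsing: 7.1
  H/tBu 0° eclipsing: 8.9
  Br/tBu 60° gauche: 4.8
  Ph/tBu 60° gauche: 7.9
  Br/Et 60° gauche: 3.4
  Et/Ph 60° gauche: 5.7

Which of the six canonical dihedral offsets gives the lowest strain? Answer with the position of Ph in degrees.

300°

Ph at 0° (eclipsed): H(0°)/Ph(0°) eclipsed 7.4; tBu(120°)/Br(120°) eclipsed 18.0; Et(240°)/H(240°) eclipsed 7.9 → 33.3 kJ/mol.
Ph at 60° (staggered): tBu(120°)/Ph(60°) gauche 7.9; tBu(120°)/Br(180°) gauche 4.8; Et(240°)/Br(180°) gauche 3.4 → 16.1 kJ/mol.
Ph at 120° (eclipsed): H(0°)/H(0°) eclipsed 3.7; tBu(120°)/Ph(120°) eclipsed 22.0; Et(240°)/Br(240°) eclipsed 10.9 → 36.6 kJ/mol.
Ph at 180° (staggered): tBu(120°)/Ph(180°) gauche 7.9; Et(240°)/Ph(180°) gauche 5.7; Et(240°)/Br(300°) gauche 3.4 → 17.0 kJ/mol.
Ph at 240° (eclipsed): H(0°)/Br(0°) eclipsed 7.1; tBu(120°)/H(120°) eclipsed 8.9; Et(240°)/Ph(240°) eclipsed 13.5 → 29.5 kJ/mol.
Ph at 300° (staggered): tBu(120°)/Br(60°) gauche 4.8; Et(240°)/Ph(300°) gauche 5.7 → 10.5 kJ/mol.
The minimum (10.5 kJ/mol) occurs with Ph at 300°.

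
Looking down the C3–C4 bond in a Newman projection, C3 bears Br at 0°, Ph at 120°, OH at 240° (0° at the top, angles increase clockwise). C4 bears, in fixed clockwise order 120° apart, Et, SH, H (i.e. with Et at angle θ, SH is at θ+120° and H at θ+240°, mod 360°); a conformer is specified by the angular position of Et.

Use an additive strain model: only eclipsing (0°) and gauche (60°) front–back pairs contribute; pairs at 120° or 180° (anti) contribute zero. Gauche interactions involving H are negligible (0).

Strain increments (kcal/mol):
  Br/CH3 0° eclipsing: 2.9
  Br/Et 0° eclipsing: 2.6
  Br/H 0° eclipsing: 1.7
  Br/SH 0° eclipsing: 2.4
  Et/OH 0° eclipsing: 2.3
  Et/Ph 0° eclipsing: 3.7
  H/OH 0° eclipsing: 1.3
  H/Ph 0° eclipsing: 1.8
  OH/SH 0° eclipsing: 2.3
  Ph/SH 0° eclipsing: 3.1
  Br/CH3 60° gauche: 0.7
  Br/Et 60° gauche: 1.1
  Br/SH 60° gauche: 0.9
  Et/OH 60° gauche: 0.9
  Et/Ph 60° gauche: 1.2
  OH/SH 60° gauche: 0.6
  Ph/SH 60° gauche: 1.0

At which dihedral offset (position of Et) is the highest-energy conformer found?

120°

Et at 0° is eclipsed. Br at 0° is eclipsed with Et at 0° (2.6); Ph at 120° is eclipsed with SH at 120° (3.1); OH at 240° is eclipsed with H at 240° (1.3). Total 7.0 kcal/mol.
Et at 60° is staggered. Br at 0° is gauche with Et at 60° (1.1); Ph at 120° is gauche with Et at 60° (1.2); Ph at 120° is gauche with SH at 180° (1.0); OH at 240° is gauche with SH at 180° (0.6). Total 3.9 kcal/mol.
Et at 120° is eclipsed. Br at 0° is eclipsed with H at 0° (1.7); Ph at 120° is eclipsed with Et at 120° (3.7); OH at 240° is eclipsed with SH at 240° (2.3). Total 7.7 kcal/mol.
Et at 180° is staggered. Br at 0° is gauche with SH at 300° (0.9); Ph at 120° is gauche with Et at 180° (1.2); OH at 240° is gauche with Et at 180° (0.9); OH at 240° is gauche with SH at 300° (0.6). Total 3.6 kcal/mol.
Et at 240° is eclipsed. Br at 0° is eclipsed with SH at 0° (2.4); Ph at 120° is eclipsed with H at 120° (1.8); OH at 240° is eclipsed with Et at 240° (2.3). Total 6.5 kcal/mol.
Et at 300° is staggered. Br at 0° is gauche with Et at 300° (1.1); Br at 0° is gauche with SH at 60° (0.9); Ph at 120° is gauche with SH at 60° (1.0); OH at 240° is gauche with Et at 300° (0.9). Total 3.9 kcal/mol.
The maximum (7.7 kcal/mol) occurs with Et at 120°.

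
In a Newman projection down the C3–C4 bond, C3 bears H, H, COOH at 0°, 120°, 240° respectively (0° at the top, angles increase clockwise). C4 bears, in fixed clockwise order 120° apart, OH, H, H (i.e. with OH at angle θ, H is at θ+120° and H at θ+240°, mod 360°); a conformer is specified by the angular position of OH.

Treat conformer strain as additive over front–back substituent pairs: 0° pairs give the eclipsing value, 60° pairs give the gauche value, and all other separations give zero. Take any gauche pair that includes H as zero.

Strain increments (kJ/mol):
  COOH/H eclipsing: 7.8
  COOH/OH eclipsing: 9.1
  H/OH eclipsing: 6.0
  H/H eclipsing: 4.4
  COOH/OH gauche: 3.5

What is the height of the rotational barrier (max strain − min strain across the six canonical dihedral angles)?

OH at 0° (eclipsed): H(0°)/OH(0°) eclipsed 6.0; H(120°)/H(120°) eclipsed 4.4; COOH(240°)/H(240°) eclipsed 7.8 → 18.2 kJ/mol.
OH at 60° (staggered): no non-H gauche contacts → 0.0 kJ/mol.
OH at 120° (eclipsed): H(0°)/H(0°) eclipsed 4.4; H(120°)/OH(120°) eclipsed 6.0; COOH(240°)/H(240°) eclipsed 7.8 → 18.2 kJ/mol.
OH at 180° (staggered): COOH(240°)/OH(180°) gauche 3.5 → 3.5 kJ/mol.
OH at 240° (eclipsed): H(0°)/H(0°) eclipsed 4.4; H(120°)/H(120°) eclipsed 4.4; COOH(240°)/OH(240°) eclipsed 9.1 → 17.9 kJ/mol.
OH at 300° (staggered): COOH(240°)/OH(300°) gauche 3.5 → 3.5 kJ/mol.
Max at 0° (18.2 kJ/mol), min at 60° (0.0 kJ/mol); barrier = 18.2 kJ/mol.

18.2 kJ/mol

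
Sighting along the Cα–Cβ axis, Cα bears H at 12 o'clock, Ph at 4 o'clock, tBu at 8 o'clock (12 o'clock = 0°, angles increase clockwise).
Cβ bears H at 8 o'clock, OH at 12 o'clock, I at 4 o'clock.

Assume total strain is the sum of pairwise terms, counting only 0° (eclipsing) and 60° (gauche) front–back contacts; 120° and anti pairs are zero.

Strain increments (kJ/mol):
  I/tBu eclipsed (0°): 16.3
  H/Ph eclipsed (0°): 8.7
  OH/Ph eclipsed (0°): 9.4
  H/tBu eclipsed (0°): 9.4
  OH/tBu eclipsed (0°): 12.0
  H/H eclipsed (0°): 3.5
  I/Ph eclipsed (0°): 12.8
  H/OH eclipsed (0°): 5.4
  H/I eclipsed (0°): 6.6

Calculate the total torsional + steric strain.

This conformer (eclipsed): H(0°)/OH(0°) eclipsed 5.4; Ph(120°)/I(120°) eclipsed 12.8; tBu(240°)/H(240°) eclipsed 9.4 → 27.6 kJ/mol.

27.6 kJ/mol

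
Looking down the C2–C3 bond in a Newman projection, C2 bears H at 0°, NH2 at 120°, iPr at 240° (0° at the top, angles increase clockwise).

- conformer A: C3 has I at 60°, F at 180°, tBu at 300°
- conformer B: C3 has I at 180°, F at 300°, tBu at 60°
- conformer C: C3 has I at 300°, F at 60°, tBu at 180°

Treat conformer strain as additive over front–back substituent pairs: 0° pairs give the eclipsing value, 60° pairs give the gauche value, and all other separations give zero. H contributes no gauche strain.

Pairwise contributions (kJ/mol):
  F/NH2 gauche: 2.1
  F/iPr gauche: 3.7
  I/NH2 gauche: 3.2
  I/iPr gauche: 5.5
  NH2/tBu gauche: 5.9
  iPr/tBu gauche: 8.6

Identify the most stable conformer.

A

A (staggered): NH2–I gauche, NH2–F gauche, iPr–F gauche, iPr–tBu gauche; 3.2 + 2.1 + 3.7 + 8.6 = 17.6 kJ/mol.
B (staggered): NH2–I gauche, NH2–tBu gauche, iPr–I gauche, iPr–F gauche; 3.2 + 5.9 + 5.5 + 3.7 = 18.3 kJ/mol.
C (staggered): NH2–F gauche, NH2–tBu gauche, iPr–I gauche, iPr–tBu gauche; 2.1 + 5.9 + 5.5 + 8.6 = 22.1 kJ/mol.
A has the lowest total (17.6 kJ/mol).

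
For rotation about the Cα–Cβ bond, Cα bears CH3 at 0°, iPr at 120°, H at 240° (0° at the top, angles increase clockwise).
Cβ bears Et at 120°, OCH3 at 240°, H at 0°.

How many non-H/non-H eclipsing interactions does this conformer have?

Non-H eclipsing pairs: iPr(120°)/Et(120°) — 1 interaction.

1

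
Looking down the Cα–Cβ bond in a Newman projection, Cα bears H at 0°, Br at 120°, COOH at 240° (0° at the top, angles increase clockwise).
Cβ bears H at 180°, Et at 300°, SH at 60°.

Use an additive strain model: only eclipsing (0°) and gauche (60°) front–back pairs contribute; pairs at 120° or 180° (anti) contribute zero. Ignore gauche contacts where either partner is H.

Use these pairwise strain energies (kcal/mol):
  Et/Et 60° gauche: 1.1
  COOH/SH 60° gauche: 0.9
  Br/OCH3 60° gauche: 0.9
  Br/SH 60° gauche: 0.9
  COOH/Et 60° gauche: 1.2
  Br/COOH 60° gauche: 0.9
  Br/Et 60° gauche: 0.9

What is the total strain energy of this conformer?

2.1 kcal/mol

This conformer (staggered): Br–SH gauche, COOH–Et gauche; 0.9 + 1.2 = 2.1 kcal/mol.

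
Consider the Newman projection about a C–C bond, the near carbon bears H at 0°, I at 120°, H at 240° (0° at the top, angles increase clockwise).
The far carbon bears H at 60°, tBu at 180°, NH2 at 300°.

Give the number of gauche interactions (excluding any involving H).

1

Non-H gauche pairs: I(120°)/tBu(180°) — 1 interaction.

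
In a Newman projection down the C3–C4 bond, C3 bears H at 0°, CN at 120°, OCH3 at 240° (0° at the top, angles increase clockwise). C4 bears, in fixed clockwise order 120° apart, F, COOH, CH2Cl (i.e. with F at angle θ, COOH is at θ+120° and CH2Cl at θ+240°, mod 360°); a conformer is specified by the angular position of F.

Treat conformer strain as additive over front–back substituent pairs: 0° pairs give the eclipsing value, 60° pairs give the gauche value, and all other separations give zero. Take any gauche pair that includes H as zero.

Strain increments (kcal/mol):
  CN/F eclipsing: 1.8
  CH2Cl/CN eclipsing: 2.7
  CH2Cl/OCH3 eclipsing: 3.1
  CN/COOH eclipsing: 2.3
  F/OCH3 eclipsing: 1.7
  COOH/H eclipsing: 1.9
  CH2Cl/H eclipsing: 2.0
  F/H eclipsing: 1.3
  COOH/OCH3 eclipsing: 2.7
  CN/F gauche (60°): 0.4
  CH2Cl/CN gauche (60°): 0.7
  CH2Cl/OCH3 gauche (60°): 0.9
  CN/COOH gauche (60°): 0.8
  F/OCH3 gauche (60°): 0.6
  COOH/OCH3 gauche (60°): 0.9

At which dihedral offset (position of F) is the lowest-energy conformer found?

F at 0° (eclipsed): H–F eclipsed, CN–COOH eclipsed, OCH3–CH2Cl eclipsed; 1.3 + 2.3 + 3.1 = 6.7 kcal/mol.
F at 60° (staggered): CN–F gauche, CN–COOH gauche, OCH3–COOH gauche, OCH3–CH2Cl gauche; 0.4 + 0.8 + 0.9 + 0.9 = 3.0 kcal/mol.
F at 120° (eclipsed): H–CH2Cl eclipsed, CN–F eclipsed, OCH3–COOH eclipsed; 2.0 + 1.8 + 2.7 = 6.5 kcal/mol.
F at 180° (staggered): CN–F gauche, CN–CH2Cl gauche, OCH3–F gauche, OCH3–COOH gauche; 0.4 + 0.7 + 0.6 + 0.9 = 2.6 kcal/mol.
F at 240° (eclipsed): H–COOH eclipsed, CN–CH2Cl eclipsed, OCH3–F eclipsed; 1.9 + 2.7 + 1.7 = 6.3 kcal/mol.
F at 300° (staggered): CN–COOH gauche, CN–CH2Cl gauche, OCH3–F gauche, OCH3–CH2Cl gauche; 0.8 + 0.7 + 0.6 + 0.9 = 3.0 kcal/mol.
The minimum (2.6 kcal/mol) occurs with F at 180°.

180°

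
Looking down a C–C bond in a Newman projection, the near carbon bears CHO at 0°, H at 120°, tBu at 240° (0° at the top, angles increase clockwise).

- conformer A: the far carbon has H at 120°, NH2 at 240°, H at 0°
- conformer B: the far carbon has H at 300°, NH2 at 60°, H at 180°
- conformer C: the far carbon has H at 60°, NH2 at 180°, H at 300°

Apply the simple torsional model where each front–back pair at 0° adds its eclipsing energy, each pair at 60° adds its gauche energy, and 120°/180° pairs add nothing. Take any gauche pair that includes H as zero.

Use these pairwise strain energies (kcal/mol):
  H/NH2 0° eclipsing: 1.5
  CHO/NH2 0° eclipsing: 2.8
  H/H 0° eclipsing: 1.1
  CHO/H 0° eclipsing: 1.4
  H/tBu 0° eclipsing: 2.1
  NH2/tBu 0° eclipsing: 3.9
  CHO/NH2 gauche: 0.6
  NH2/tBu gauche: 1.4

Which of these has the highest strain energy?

A

A is eclipsed. CHO at 0° is eclipsed with H at 0° (1.4); H at 120° is eclipsed with H at 120° (1.1); tBu at 240° is eclipsed with NH2 at 240° (3.9). Total 6.4 kcal/mol.
B is staggered. CHO at 0° is gauche with NH2 at 60° (0.6). Total 0.6 kcal/mol.
C is staggered. tBu at 240° is gauche with NH2 at 180° (1.4). Total 1.4 kcal/mol.
A has the highest total (6.4 kcal/mol).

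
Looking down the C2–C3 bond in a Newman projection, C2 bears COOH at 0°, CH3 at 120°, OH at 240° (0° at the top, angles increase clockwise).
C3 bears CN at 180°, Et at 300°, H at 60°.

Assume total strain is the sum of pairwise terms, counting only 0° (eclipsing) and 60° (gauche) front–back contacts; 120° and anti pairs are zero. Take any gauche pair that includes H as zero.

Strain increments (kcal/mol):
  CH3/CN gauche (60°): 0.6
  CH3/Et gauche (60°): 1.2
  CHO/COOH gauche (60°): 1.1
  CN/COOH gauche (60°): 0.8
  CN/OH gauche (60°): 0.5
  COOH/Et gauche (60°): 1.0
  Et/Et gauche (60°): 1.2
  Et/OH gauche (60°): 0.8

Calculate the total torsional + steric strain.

This conformer (staggered): COOH(0°)/Et(300°) gauche 1.0; CH3(120°)/CN(180°) gauche 0.6; OH(240°)/CN(180°) gauche 0.5; OH(240°)/Et(300°) gauche 0.8 → 2.9 kcal/mol.

2.9 kcal/mol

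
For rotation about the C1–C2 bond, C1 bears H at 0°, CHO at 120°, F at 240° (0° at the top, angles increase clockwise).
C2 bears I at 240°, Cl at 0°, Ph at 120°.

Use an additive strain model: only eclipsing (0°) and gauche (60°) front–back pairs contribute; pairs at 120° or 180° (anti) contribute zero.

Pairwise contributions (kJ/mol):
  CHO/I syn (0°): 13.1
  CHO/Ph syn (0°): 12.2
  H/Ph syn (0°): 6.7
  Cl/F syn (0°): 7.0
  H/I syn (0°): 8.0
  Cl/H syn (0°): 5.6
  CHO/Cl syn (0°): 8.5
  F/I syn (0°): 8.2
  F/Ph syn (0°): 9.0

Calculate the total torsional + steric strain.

26.0 kJ/mol

This conformer (eclipsed): H(0°)/Cl(0°) eclipsed 5.6; CHO(120°)/Ph(120°) eclipsed 12.2; F(240°)/I(240°) eclipsed 8.2 → 26.0 kJ/mol.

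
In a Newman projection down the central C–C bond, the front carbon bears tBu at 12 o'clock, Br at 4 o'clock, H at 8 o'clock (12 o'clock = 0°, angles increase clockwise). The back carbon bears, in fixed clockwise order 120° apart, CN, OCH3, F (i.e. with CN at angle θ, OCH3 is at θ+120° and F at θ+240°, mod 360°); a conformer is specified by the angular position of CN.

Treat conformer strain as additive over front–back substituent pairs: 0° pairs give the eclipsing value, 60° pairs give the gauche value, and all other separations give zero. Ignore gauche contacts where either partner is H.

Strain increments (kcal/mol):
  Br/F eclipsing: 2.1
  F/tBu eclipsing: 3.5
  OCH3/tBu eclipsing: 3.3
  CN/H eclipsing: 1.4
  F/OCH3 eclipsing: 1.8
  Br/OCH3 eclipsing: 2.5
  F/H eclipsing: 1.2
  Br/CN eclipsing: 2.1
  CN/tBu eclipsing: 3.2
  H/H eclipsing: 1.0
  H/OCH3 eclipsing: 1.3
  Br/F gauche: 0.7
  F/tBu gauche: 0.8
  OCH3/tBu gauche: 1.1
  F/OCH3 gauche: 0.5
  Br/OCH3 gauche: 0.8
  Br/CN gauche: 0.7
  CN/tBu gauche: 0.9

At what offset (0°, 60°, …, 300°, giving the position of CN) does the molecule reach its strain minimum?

CN at 0° (eclipsed): tBu–CN eclipsed, Br–OCH3 eclipsed, H–F eclipsed; 3.2 + 2.5 + 1.2 = 6.9 kcal/mol.
CN at 60° (staggered): tBu–CN gauche, tBu–F gauche, Br–CN gauche, Br–OCH3 gauche; 0.9 + 0.8 + 0.7 + 0.8 = 3.2 kcal/mol.
CN at 120° (eclipsed): tBu–F eclipsed, Br–CN eclipsed, H–OCH3 eclipsed; 3.5 + 2.1 + 1.3 = 6.9 kcal/mol.
CN at 180° (staggered): tBu–OCH3 gauche, tBu–F gauche, Br–CN gauche, Br–F gauche; 1.1 + 0.8 + 0.7 + 0.7 = 3.3 kcal/mol.
CN at 240° (eclipsed): tBu–OCH3 eclipsed, Br–F eclipsed, H–CN eclipsed; 3.3 + 2.1 + 1.4 = 6.8 kcal/mol.
CN at 300° (staggered): tBu–CN gauche, tBu–OCH3 gauche, Br–OCH3 gauche, Br–F gauche; 0.9 + 1.1 + 0.8 + 0.7 = 3.5 kcal/mol.
The minimum (3.2 kcal/mol) occurs with CN at 60°.

60°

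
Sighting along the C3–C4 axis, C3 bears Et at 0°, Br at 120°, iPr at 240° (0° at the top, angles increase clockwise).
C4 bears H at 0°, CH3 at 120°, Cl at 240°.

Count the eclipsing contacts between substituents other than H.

2

Non-H eclipsing pairs: Br(120°)/CH3(120°); iPr(240°)/Cl(240°) — 2 interactions.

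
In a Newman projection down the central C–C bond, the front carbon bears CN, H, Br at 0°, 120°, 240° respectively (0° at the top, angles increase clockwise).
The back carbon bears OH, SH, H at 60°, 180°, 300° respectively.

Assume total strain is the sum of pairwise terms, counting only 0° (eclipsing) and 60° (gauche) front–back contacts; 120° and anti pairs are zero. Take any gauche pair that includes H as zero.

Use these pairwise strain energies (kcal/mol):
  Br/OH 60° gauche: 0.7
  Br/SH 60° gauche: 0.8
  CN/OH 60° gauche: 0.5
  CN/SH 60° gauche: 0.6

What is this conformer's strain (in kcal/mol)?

1.3 kcal/mol

This conformer (staggered): CN–OH gauche, Br–SH gauche; 0.5 + 0.8 = 1.3 kcal/mol.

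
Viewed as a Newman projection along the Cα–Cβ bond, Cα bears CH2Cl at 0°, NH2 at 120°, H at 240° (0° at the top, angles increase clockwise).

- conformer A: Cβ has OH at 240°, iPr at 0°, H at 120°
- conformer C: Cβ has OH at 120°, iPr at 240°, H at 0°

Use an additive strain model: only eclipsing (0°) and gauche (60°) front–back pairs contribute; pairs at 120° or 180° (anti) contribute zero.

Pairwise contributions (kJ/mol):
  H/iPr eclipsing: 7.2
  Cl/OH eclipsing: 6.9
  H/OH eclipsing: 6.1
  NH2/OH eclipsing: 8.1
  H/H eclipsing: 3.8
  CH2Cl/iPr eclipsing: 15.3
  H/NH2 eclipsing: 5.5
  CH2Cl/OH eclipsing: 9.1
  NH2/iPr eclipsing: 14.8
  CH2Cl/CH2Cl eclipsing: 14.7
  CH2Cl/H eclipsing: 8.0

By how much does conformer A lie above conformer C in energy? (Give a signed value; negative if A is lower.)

A (eclipsed): CH2Cl(0°)/iPr(0°) eclipsed 15.3; NH2(120°)/H(120°) eclipsed 5.5; H(240°)/OH(240°) eclipsed 6.1 → 26.9 kJ/mol.
C (eclipsed): CH2Cl(0°)/H(0°) eclipsed 8.0; NH2(120°)/OH(120°) eclipsed 8.1; H(240°)/iPr(240°) eclipsed 7.2 → 23.3 kJ/mol.
E(A) − E(C) = 26.9 − 23.3 = +3.6 kJ/mol.

+3.6 kJ/mol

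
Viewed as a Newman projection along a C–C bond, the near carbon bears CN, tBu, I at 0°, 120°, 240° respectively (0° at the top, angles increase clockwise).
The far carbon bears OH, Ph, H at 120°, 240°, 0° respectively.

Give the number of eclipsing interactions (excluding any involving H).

Non-H eclipsing pairs: tBu(120°)/OH(120°); I(240°)/Ph(240°) — 2 interactions.

2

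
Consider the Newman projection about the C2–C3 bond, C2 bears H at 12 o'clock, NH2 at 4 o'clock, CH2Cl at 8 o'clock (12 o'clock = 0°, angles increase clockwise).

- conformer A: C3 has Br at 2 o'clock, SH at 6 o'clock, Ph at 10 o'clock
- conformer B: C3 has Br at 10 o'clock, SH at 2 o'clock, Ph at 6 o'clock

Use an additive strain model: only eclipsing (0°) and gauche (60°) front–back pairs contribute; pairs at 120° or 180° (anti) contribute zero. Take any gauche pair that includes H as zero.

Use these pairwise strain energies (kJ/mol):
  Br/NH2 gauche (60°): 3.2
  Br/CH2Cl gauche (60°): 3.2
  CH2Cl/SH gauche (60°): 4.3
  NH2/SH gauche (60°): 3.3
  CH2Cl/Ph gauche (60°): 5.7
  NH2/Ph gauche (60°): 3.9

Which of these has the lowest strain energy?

B

A is staggered. NH2 at 120° is gauche with Br at 60° (3.2); NH2 at 120° is gauche with SH at 180° (3.3); CH2Cl at 240° is gauche with SH at 180° (4.3); CH2Cl at 240° is gauche with Ph at 300° (5.7). Total 16.5 kJ/mol.
B is staggered. NH2 at 120° is gauche with SH at 60° (3.3); NH2 at 120° is gauche with Ph at 180° (3.9); CH2Cl at 240° is gauche with Br at 300° (3.2); CH2Cl at 240° is gauche with Ph at 180° (5.7). Total 16.1 kJ/mol.
B has the lowest total (16.1 kJ/mol).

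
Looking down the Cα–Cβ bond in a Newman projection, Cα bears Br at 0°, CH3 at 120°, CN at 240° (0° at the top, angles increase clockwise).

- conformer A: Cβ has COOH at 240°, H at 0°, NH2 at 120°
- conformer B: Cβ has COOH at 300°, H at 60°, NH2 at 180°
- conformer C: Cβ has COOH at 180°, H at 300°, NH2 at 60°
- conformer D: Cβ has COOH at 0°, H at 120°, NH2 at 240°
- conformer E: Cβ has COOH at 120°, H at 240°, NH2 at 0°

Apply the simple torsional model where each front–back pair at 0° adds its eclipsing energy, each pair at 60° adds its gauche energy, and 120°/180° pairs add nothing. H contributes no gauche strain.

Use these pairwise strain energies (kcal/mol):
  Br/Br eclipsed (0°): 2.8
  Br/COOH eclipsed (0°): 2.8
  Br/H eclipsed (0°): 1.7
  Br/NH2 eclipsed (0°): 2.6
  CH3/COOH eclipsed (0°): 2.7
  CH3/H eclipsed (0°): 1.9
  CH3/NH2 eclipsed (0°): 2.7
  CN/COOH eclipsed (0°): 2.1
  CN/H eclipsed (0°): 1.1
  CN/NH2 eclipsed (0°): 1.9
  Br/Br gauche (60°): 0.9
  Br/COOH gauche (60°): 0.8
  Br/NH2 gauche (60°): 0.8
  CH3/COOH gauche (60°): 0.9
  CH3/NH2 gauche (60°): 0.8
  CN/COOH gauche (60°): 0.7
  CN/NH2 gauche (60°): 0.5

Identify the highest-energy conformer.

D

A is eclipsed. Br at 0° is eclipsed with H at 0° (1.7); CH3 at 120° is eclipsed with NH2 at 120° (2.7); CN at 240° is eclipsed with COOH at 240° (2.1). Total 6.5 kcal/mol.
B is staggered. Br at 0° is gauche with COOH at 300° (0.8); CH3 at 120° is gauche with NH2 at 180° (0.8); CN at 240° is gauche with COOH at 300° (0.7); CN at 240° is gauche with NH2 at 180° (0.5). Total 2.8 kcal/mol.
C is staggered. Br at 0° is gauche with NH2 at 60° (0.8); CH3 at 120° is gauche with COOH at 180° (0.9); CH3 at 120° is gauche with NH2 at 60° (0.8); CN at 240° is gauche with COOH at 180° (0.7). Total 3.2 kcal/mol.
D is eclipsed. Br at 0° is eclipsed with COOH at 0° (2.8); CH3 at 120° is eclipsed with H at 120° (1.9); CN at 240° is eclipsed with NH2 at 240° (1.9). Total 6.6 kcal/mol.
E is eclipsed. Br at 0° is eclipsed with NH2 at 0° (2.6); CH3 at 120° is eclipsed with COOH at 120° (2.7); CN at 240° is eclipsed with H at 240° (1.1). Total 6.4 kcal/mol.
D has the highest total (6.6 kcal/mol).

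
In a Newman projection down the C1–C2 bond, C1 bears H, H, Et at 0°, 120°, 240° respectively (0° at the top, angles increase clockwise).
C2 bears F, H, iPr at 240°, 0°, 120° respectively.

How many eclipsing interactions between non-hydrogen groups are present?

1

Non-H eclipsing pairs: Et(240°)/F(240°) — 1 interaction.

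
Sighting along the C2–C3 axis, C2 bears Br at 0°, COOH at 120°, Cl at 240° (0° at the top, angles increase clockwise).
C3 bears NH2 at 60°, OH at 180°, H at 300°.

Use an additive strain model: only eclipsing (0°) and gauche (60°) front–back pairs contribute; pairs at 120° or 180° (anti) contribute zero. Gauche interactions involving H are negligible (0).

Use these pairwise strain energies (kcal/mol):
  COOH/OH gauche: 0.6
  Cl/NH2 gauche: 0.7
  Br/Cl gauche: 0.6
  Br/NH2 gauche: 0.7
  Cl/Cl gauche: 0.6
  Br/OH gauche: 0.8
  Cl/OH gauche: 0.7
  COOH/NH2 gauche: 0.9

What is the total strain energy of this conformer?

2.9 kcal/mol

This conformer (staggered): Br–NH2 gauche, COOH–NH2 gauche, COOH–OH gauche, Cl–OH gauche; 0.7 + 0.9 + 0.6 + 0.7 = 2.9 kcal/mol.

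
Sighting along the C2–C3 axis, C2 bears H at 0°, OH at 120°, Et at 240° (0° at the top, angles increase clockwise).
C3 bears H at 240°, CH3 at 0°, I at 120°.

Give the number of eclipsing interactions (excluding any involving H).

Non-H eclipsing pairs: OH(120°)/I(120°) — 1 interaction.

1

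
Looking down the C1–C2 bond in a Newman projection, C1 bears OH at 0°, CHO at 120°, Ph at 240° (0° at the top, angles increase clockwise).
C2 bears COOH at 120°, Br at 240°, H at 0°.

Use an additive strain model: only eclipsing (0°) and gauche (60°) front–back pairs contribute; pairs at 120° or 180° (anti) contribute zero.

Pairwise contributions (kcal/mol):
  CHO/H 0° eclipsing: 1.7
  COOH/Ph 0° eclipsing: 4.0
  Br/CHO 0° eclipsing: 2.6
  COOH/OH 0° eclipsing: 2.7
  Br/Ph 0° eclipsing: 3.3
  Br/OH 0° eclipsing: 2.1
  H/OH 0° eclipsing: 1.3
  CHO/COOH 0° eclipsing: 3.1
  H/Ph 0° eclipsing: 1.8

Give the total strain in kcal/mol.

This conformer (eclipsed): OH–H eclipsed, CHO–COOH eclipsed, Ph–Br eclipsed; 1.3 + 3.1 + 3.3 = 7.7 kcal/mol.

7.7 kcal/mol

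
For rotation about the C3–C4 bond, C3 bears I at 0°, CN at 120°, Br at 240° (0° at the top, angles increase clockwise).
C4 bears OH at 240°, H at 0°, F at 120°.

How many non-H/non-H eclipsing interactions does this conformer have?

Non-H eclipsing pairs: CN(120°)/F(120°); Br(240°)/OH(240°) — 2 interactions.

2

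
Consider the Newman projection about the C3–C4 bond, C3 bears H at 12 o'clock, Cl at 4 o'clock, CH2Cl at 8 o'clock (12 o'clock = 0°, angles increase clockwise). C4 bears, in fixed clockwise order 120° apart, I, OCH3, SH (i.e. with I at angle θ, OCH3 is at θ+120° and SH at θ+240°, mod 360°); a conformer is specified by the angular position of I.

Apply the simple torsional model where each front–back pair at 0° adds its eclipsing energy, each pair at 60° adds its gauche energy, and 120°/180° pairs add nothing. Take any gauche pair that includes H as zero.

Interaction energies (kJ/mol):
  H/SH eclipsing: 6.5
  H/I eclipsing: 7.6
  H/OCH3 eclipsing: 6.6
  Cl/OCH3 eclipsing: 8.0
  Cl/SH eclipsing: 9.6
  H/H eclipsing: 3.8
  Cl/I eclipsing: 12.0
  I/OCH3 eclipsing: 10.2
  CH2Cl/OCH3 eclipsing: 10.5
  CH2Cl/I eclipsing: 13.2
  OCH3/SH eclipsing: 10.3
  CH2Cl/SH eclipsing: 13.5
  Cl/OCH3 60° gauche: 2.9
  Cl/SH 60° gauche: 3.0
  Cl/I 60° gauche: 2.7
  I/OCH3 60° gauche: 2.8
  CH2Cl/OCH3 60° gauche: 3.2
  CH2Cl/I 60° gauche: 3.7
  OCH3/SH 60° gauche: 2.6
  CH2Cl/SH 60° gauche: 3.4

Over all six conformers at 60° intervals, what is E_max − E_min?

I at 0° (eclipsed): H(0°)/I(0°) eclipsed 7.6; Cl(120°)/OCH3(120°) eclipsed 8.0; CH2Cl(240°)/SH(240°) eclipsed 13.5 → 29.1 kJ/mol.
I at 60° (staggered): Cl(120°)/I(60°) gauche 2.7; Cl(120°)/OCH3(180°) gauche 2.9; CH2Cl(240°)/OCH3(180°) gauche 3.2; CH2Cl(240°)/SH(300°) gauche 3.4 → 12.2 kJ/mol.
I at 120° (eclipsed): H(0°)/SH(0°) eclipsed 6.5; Cl(120°)/I(120°) eclipsed 12.0; CH2Cl(240°)/OCH3(240°) eclipsed 10.5 → 29.0 kJ/mol.
I at 180° (staggered): Cl(120°)/I(180°) gauche 2.7; Cl(120°)/SH(60°) gauche 3.0; CH2Cl(240°)/I(180°) gauche 3.7; CH2Cl(240°)/OCH3(300°) gauche 3.2 → 12.6 kJ/mol.
I at 240° (eclipsed): H(0°)/OCH3(0°) eclipsed 6.6; Cl(120°)/SH(120°) eclipsed 9.6; CH2Cl(240°)/I(240°) eclipsed 13.2 → 29.4 kJ/mol.
I at 300° (staggered): Cl(120°)/OCH3(60°) gauche 2.9; Cl(120°)/SH(180°) gauche 3.0; CH2Cl(240°)/I(300°) gauche 3.7; CH2Cl(240°)/SH(180°) gauche 3.4 → 13.0 kJ/mol.
Max at 240° (29.4 kJ/mol), min at 60° (12.2 kJ/mol); barrier = 17.2 kJ/mol.

17.2 kJ/mol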